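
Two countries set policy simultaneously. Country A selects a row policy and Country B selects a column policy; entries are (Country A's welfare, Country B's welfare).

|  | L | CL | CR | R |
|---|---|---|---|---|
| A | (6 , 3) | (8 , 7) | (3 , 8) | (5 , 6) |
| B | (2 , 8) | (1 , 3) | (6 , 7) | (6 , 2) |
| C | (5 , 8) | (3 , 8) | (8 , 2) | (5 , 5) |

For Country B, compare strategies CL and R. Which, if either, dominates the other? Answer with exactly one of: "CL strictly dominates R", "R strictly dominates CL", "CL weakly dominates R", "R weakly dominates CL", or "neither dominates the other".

CL strictly dominates R

Compare CL to R across every action of Country A: A: 7>6, B: 3>2, C: 8>5.
Every comparison favours CL, so CL strictly dominates R.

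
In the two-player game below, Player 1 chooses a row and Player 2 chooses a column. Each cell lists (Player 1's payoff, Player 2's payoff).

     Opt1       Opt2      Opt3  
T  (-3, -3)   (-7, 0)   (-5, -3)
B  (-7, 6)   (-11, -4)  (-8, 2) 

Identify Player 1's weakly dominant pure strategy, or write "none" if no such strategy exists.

T vs B: Opt1: -3>-7, Opt2: -7>-11, Opt3: -5>-8.
T is at least as good as every other strategy against every opponent action, so it is weakly dominant.

T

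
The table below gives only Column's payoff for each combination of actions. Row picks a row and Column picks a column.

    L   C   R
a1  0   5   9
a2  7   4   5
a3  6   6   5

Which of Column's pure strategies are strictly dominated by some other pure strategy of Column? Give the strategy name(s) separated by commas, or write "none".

none

L is not dominated — it holds its own against C at a2 (7>4); R at a2 (7>5).
C: no other strategy beats it everywhere (L at a1 (5>0); R at a3 (6>5)).
R is not dominated — it holds its own against L at a1 (9>0); C at a1 (9>5).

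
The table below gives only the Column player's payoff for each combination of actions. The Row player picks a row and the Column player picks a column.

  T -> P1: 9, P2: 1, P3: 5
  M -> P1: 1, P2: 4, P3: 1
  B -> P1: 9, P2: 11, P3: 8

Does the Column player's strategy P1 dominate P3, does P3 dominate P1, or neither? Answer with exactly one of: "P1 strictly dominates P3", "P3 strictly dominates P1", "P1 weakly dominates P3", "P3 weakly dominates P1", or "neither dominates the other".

Compare P1 to P3 across each choice by the Row player: T: 9>5, M: 1=1, B: 9>8.
P1 is at least as good everywhere and strictly better somewhere (tied only at M), so P1 weakly but not strictly dominates P3.

P1 weakly dominates P3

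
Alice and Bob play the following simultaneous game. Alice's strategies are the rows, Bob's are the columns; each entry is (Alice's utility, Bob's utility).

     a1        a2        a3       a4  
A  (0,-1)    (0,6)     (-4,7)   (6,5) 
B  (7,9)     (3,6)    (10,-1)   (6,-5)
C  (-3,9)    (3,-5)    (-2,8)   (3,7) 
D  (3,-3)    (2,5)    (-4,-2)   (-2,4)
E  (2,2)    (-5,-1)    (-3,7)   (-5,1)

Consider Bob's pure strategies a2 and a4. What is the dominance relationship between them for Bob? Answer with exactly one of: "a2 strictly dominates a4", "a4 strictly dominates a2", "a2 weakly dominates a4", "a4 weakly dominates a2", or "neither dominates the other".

a2's payoffs vs a4's, by Alice's action — A: 6>5, B: 6>-5, C: -5<7, D: 5>4, E: -1<1.
a2 does better at A, B, D but worse at C, E; neither strategy dominates the other.

neither dominates the other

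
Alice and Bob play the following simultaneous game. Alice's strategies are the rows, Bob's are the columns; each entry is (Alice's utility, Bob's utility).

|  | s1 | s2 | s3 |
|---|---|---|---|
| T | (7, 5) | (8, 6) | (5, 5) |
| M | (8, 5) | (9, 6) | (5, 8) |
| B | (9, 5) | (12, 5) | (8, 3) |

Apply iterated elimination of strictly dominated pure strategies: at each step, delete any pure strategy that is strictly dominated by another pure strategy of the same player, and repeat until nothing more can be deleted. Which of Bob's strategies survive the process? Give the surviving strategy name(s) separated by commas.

Row T is eliminated: B beats it against every remaining column (s1: 9>7, s2: 12>8, s3: 8>5).
For Alice, B strictly dominates M on the remaining columns (s1: 9>8, s2: 12>9, s3: 8>5); eliminate M.
Column s3 is eliminated: s1 beats it against every remaining row (B: 5>3).
Among the remaining strategies, none is strictly dominated by another pure strategy of the same player, so the elimination stops.
Surviving strategies — Alice: {B}; Bob: {s1, s2}.

s1, s2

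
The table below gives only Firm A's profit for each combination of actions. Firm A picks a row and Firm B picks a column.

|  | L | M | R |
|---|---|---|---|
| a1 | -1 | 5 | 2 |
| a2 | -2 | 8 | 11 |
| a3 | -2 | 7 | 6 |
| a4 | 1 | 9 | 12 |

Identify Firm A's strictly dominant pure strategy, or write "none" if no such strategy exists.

a4

a4 vs a1: L: 1>-1, M: 9>5, R: 12>2.
a4 vs a2: L: 1>-2, M: 9>8, R: 12>11.
a4 vs a3: L: 1>-2, M: 9>7, R: 12>6.
a4 strictly beats every other strategy against every opponent action, so it is strictly dominant.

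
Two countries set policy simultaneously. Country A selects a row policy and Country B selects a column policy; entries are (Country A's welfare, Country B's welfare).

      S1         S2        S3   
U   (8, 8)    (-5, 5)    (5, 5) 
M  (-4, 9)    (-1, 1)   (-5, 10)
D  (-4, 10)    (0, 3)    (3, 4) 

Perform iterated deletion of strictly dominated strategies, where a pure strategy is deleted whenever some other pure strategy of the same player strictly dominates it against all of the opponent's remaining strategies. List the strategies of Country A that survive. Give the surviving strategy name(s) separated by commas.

U

For Country B, S1 strictly dominates S2 on the remaining rows (U: 8>5, M: 9>1, D: 10>3); eliminate S2.
Row M is eliminated: U beats it against every remaining column (S1: 8>-4, S3: 5>-5).
Country A's strategy D is strictly dominated by U (S1: 8>-4, S3: 5>3) and is removed.
Country B's strategy S3 is strictly dominated by S1 (U: 8>5) and is removed.
Among the remaining strategies, none is strictly dominated by another pure strategy of the same player, so the elimination stops.
Surviving strategies — Country A: {U}; Country B: {S1}.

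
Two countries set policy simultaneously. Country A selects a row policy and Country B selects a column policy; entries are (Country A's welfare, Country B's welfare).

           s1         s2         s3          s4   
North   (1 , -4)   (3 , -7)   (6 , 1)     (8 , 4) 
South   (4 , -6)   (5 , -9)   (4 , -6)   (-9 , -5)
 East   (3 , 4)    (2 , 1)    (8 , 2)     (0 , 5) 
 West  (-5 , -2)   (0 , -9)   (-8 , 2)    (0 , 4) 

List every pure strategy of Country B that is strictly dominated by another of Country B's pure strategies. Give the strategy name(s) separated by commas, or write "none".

s1 is strictly dominated by s4 (North: 4>-4, South: -5>-6, East: 5>4, West: 4>-2).
s1 strictly dominates s2 — North: -4>-7, South: -6>-9, East: 4>1, West: -2>-9.
s3: dominated, since s4 does at least as well everywhere (North: 4>1, South: -5>-6, East: 5>2, West: 4>2).
s4 is not dominated — it holds its own against s1 at North (4>-4); s2 at North (4>-7); s3 at North (4>1).

s1, s2, s3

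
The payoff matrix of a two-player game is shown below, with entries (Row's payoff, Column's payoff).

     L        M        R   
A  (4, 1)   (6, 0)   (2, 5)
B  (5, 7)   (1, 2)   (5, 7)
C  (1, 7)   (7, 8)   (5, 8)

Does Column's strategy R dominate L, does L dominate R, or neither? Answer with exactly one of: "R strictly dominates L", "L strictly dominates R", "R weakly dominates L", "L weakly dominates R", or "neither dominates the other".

R weakly dominates L

Compare R to L across each choice by Row: A: 5>1, B: 7=7, C: 8>7.
R is at least as good everywhere and strictly better somewhere (tied only at B), so R weakly but not strictly dominates L.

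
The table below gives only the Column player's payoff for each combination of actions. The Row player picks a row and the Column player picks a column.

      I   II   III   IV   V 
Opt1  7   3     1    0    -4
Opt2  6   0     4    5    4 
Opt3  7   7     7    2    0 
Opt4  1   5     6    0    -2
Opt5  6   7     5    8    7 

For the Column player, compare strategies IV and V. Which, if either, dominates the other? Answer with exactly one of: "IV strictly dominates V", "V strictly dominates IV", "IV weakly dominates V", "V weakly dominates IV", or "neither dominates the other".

IV strictly dominates V

IV's payoffs vs V's, by the Row player's action — Opt1: 0>-4, Opt2: 5>4, Opt3: 2>0, Opt4: 0>-2, Opt5: 8>7.
Every comparison favours IV, so IV strictly dominates V.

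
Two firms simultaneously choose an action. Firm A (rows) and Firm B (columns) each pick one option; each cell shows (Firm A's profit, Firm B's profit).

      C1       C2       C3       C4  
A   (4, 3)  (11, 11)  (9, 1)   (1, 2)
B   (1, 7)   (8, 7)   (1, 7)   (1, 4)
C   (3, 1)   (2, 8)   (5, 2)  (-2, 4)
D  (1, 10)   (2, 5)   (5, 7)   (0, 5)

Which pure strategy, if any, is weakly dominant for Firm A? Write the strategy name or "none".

A vs B: C1: 4>1, C2: 11>8, C3: 9>1, C4: 1=1.
A vs C: C1: 4>3, C2: 11>2, C3: 9>5, C4: 1>-2.
A vs D: C1: 4>1, C2: 11>2, C3: 9>5, C4: 1>0.
A is at least as good as every other strategy against every opponent action, so it is weakly dominant.

A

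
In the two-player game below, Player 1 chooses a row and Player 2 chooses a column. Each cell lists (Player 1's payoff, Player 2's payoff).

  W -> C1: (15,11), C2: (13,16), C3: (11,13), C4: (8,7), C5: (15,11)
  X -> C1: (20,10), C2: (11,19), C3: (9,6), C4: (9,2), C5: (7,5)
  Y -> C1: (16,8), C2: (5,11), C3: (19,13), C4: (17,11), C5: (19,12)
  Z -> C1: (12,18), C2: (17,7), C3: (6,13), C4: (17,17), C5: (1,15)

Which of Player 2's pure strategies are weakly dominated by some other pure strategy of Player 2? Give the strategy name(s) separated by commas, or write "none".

none

C1: no other strategy beats it everywhere (C2 at Z (18>7); C3 at X (10>6); C4 at W (11>7); C5 at X (10>5)).
C2: no other strategy beats it everywhere (C1 at W (16>11); C3 at W (16>13); C4 at W (16>7); C5 at W (16>11)).
C3 is not dominated — it holds its own against C1 at W (13>11); C2 at Y (13>11); C4 at W (13>7); C5 at W (13>11).
C4 is not dominated — it holds its own against C1 at Y (11>8); C2 at Z (17>7); C3 at Z (17>13); C5 at Z (17>15).
C5 is not dominated — it holds its own against C1 at Y (12>8); C2 at Y (12>11); C3 at Z (15>13); C4 at W (11>7).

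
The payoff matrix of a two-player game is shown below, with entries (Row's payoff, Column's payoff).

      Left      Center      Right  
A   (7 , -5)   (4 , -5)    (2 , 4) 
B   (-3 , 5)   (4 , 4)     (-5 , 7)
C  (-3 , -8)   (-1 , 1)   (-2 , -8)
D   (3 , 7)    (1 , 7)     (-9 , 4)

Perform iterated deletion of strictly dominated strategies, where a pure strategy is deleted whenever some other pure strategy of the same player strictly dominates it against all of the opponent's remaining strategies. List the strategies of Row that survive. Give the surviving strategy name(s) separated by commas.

A

Row C is eliminated: A beats it against every remaining column (Left: 7>-3, Center: 4>-1, Right: 2>-2).
Row's strategy D is strictly dominated by A (Left: 7>3, Center: 4>1, Right: 2>-9) and is removed.
For Column, Right strictly dominates Left on the remaining rows (A: 4>-5, B: 7>5); eliminate Left.
Column's strategy Center is strictly dominated by Right (A: 4>-5, B: 7>4) and is removed.
For Row, A strictly dominates B on the remaining columns (Right: 2>-5); eliminate B.
Among the remaining strategies, none is strictly dominated by another pure strategy of the same player, so the elimination stops.
Surviving strategies — Row: {A}; Column: {Right}.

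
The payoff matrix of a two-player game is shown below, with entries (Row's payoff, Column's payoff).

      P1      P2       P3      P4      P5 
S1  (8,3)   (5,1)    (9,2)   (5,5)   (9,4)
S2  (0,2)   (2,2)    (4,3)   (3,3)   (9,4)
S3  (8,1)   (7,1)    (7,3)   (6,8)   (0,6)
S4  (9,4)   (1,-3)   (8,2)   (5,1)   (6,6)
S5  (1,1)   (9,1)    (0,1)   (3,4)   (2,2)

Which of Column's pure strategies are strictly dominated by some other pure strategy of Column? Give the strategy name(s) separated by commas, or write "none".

P1 is strictly dominated by P5 (S1: 4>3, S2: 4>2, S3: 6>1, S4: 6>4, S5: 2>1).
P4 strictly dominates P2 — S1: 5>1, S2: 3>2, S3: 8>1, S4: 1>-3, S5: 4>1.
P3 is strictly dominated by P5 (S1: 4>2, S2: 4>3, S3: 6>3, S4: 6>2, S5: 2>1).
Nothing dominates P4: P1 at S1 (5>3); P2 at S1 (5>1); P3 at S1 (5>2); P5 at S1 (5>4).
P5 is not dominated — it holds its own against P1 at S1 (4>3); P2 at S1 (4>1); P3 at S1 (4>2); P4 at S2 (4>3).

P1, P2, P3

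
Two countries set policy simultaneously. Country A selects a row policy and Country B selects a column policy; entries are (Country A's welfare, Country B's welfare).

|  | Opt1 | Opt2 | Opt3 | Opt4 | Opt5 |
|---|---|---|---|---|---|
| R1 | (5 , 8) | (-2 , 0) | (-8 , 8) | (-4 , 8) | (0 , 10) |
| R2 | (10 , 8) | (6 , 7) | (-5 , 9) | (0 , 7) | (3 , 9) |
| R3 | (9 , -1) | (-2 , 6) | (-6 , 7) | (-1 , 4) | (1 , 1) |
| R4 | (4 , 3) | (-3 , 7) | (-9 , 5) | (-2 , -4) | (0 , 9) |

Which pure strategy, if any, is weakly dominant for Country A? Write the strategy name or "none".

R2 vs R1: Opt1: 10>5, Opt2: 6>-2, Opt3: -5>-8, Opt4: 0>-4, Opt5: 3>0.
R2 vs R3: Opt1: 10>9, Opt2: 6>-2, Opt3: -5>-6, Opt4: 0>-1, Opt5: 3>1.
R2 vs R4: Opt1: 10>4, Opt2: 6>-3, Opt3: -5>-9, Opt4: 0>-2, Opt5: 3>0.
R2 is at least as good as every other strategy against every opponent action, so it is weakly dominant.

R2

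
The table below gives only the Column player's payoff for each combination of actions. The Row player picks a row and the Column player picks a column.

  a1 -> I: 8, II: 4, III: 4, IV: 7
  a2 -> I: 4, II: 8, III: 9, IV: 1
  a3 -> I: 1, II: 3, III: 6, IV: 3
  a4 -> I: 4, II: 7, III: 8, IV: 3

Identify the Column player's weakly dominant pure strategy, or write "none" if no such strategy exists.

none

I fails to dominate II at a2 (4<8).
II fails to dominate I at a1 (4<8).
III fails to dominate I at a1 (4<8).
IV fails to dominate I at a1 (7<8).
No single strategy dominates all the others.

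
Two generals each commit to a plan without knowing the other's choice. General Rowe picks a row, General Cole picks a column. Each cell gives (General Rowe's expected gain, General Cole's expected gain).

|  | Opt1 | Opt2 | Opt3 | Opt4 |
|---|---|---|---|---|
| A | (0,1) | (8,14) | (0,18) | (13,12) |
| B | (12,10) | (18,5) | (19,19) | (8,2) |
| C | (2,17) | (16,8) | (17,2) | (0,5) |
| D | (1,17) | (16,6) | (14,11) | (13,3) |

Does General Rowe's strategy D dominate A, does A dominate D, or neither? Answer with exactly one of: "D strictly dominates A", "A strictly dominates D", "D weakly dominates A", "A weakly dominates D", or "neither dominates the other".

D's payoffs vs A's, by General Cole's action — Opt1: 1>0, Opt2: 16>8, Opt3: 14>0, Opt4: 13=13.
D is at least as good everywhere and strictly better somewhere (tied only at Opt4), so D weakly but not strictly dominates A.

D weakly dominates A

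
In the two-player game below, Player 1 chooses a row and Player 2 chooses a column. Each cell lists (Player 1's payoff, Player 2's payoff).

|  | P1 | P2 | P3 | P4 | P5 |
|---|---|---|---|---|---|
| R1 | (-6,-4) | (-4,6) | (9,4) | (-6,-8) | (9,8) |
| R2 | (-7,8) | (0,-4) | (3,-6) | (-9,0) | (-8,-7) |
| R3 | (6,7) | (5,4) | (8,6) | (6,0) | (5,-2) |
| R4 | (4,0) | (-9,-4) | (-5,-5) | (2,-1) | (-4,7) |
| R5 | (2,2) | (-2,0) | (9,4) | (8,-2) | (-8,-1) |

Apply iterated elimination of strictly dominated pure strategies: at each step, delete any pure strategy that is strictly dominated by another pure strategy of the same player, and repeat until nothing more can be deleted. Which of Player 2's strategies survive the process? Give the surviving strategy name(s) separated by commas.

P1, P2, P3, P5

Row R2 is eliminated: R3 beats it against every remaining column (P1: 6>-7, P2: 5>0, P3: 8>3, P4: 6>-9, P5: 5>-8).
Player 1's strategy R4 is strictly dominated by R3 (P1: 6>4, P2: 5>-9, P3: 8>-5, P4: 6>2, P5: 5>-4) and is removed.
For Player 2, P1 strictly dominates P4 on the remaining rows (R1: -4>-8, R3: 7>0, R5: 2>-2); eliminate P4.
Among the remaining strategies, none is strictly dominated by another pure strategy of the same player, so the elimination stops.
Surviving strategies — Player 1: {R1, R3, R5}; Player 2: {P1, P2, P3, P5}.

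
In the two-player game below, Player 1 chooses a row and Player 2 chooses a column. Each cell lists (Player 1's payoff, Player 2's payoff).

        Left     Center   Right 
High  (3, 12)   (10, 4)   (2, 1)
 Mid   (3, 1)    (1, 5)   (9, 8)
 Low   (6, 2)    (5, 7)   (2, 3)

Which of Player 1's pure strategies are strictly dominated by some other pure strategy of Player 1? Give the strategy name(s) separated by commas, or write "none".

none

High: no other strategy beats it everywhere (Mid at Left (3=3); Low at Center (10>5)).
Nothing dominates Mid: High at Left (3=3); Low at Right (9>2).
Nothing dominates Low: High at Left (6>3); Mid at Left (6>3).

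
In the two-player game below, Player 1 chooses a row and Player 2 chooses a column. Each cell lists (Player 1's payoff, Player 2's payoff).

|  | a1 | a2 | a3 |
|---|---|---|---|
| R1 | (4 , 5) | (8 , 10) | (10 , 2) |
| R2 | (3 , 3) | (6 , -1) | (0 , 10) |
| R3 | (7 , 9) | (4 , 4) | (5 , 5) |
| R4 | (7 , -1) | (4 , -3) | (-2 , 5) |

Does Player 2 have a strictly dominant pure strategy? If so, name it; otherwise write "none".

a1 fails to dominate a2 at R1 (5<10).
a2 fails to dominate a1 at R2 (-1<3).
a3 fails to dominate a1 at R1 (2<5).
No single strategy dominates all the others.

none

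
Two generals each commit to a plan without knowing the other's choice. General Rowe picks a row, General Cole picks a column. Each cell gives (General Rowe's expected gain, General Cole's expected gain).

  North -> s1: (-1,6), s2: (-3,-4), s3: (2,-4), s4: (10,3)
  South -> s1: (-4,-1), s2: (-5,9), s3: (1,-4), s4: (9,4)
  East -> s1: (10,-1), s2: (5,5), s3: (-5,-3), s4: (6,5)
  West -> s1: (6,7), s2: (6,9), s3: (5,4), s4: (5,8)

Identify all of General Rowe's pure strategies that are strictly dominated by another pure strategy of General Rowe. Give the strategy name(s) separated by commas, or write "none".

South

North: no other strategy beats it everywhere (South at s1 (-1>-4); East at s3 (2>-5); West at s4 (10>5)).
South: dominated, since North does at least as well everywhere (s1: -1>-4, s2: -3>-5, s3: 2>1, s4: 10>9).
Nothing dominates East: North at s1 (10>-1); South at s1 (10>-4); West at s1 (10>6).
West: no other strategy beats it everywhere (North at s1 (6>-1); South at s1 (6>-4); East at s2 (6>5)).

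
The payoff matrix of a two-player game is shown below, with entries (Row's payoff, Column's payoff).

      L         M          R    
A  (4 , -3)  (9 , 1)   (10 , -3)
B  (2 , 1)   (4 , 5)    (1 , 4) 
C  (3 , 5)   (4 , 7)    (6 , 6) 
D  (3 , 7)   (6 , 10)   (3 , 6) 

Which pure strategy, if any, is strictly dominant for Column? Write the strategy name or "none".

M

M vs L: A: 1>-3, B: 5>1, C: 7>5, D: 10>7.
M vs R: A: 1>-3, B: 5>4, C: 7>6, D: 10>6.
M strictly beats every other strategy against every opponent action, so it is strictly dominant.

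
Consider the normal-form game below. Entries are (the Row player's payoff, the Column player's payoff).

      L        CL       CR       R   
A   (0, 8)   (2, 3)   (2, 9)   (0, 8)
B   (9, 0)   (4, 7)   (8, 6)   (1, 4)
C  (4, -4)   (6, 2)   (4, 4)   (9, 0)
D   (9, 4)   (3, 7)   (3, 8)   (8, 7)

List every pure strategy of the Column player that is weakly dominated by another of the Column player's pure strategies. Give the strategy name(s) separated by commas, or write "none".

L, R

L: dominated, since CR does at least as well everywhere (A: 9>8, B: 6>0, C: 4>-4, D: 8>4).
CL: no other strategy beats it everywhere (L at B (7>0); CR at B (7>6); R at B (7>4)).
CR is not dominated — it holds its own against L at A (9>8); CL at A (9>3); R at A (9>8).
CR weakly dominates R — A: 9>8, B: 6>4, C: 4>0, D: 8>7.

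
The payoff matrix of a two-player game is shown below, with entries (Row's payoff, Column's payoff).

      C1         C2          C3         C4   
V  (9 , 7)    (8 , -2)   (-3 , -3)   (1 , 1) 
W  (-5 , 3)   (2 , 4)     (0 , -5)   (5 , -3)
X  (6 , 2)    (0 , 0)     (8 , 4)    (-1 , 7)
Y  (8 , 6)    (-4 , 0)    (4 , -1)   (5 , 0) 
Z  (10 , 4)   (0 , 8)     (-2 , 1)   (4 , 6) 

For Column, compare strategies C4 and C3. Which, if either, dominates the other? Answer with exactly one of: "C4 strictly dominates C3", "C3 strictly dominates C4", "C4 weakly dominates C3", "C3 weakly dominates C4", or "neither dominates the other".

C4 strictly dominates C3

Compare C4 to C3 across each opponent action: V: 1>-3, W: -3>-5, X: 7>4, Y: 0>-1, Z: 6>1.
Every comparison favours C4, so C4 strictly dominates C3.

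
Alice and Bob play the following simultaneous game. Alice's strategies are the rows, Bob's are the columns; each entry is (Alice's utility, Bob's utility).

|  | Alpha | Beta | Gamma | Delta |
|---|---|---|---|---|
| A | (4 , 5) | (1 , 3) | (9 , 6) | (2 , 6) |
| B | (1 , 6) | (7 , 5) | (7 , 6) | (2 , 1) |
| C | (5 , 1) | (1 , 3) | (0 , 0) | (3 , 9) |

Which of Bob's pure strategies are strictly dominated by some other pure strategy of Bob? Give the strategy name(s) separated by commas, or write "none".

none

Nothing dominates Alpha: Beta at A (5>3); Gamma at B (6=6); Delta at B (6>1).
Beta: no other strategy beats it everywhere (Alpha at C (3>1); Gamma at C (3>0); Delta at B (5>1)).
Gamma: no other strategy beats it everywhere (Alpha at A (6>5); Beta at A (6>3); Delta at A (6=6)).
Delta: no other strategy beats it everywhere (Alpha at A (6>5); Beta at A (6>3); Gamma at A (6=6)).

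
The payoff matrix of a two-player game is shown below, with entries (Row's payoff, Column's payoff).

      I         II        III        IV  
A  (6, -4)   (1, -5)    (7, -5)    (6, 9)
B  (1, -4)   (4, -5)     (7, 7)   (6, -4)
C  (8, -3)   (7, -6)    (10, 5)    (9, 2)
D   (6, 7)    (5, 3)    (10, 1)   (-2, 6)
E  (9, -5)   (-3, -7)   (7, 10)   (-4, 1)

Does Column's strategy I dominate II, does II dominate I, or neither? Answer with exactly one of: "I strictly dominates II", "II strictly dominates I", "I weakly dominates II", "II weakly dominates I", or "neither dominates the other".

I strictly dominates II

Compare I to II across every action of Row: A: -4>-5, B: -4>-5, C: -3>-6, D: 7>3, E: -5>-7.
I gives a strictly higher payoff against every action of Row, so I strictly dominates II.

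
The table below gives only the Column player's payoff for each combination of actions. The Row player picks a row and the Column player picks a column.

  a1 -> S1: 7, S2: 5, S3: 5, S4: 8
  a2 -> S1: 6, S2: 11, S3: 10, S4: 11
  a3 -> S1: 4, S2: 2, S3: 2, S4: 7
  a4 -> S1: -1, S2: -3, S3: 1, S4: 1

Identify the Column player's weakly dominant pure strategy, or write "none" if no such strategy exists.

S4 vs S1: a1: 8>7, a2: 11>6, a3: 7>4, a4: 1>-1.
S4 vs S2: a1: 8>5, a2: 11=11, a3: 7>2, a4: 1>-3.
S4 vs S3: a1: 8>5, a2: 11>10, a3: 7>2, a4: 1=1.
S4 is at least as good as every other strategy against every opponent action, so it is weakly dominant.

S4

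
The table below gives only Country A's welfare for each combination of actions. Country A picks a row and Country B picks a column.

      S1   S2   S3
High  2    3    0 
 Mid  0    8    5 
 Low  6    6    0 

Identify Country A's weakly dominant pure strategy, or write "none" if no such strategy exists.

High fails to dominate Mid at S2 (3<8).
Mid fails to dominate High at S1 (0<2).
Low fails to dominate Mid at S2 (6<8).
No single strategy dominates all the others.

none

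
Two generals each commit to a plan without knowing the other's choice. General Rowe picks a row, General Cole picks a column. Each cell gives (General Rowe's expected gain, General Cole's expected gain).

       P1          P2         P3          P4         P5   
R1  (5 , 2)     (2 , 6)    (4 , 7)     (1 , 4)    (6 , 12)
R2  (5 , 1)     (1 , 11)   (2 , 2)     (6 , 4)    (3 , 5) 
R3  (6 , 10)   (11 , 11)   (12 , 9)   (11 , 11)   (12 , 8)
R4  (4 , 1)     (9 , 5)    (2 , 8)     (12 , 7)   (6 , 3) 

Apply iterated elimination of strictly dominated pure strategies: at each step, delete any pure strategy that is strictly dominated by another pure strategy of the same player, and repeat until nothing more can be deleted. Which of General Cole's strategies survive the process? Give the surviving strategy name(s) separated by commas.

General Rowe's strategy R1 is strictly dominated by R3 (P1: 6>5, P2: 11>2, P3: 12>4, P4: 11>1, P5: 12>6) and is removed.
General Rowe's strategy R2 is strictly dominated by R3 (P1: 6>5, P2: 11>1, P3: 12>2, P4: 11>6, P5: 12>3) and is removed.
Column P1 is eliminated: P2 beats it against every remaining row (R3: 11>10, R4: 5>1).
General Cole's strategy P5 is strictly dominated by P2 (R3: 11>8, R4: 5>3) and is removed.
Among the remaining strategies, none is strictly dominated by another pure strategy of the same player, so the elimination stops.
Surviving strategies — General Rowe: {R3, R4}; General Cole: {P2, P3, P4}.

P2, P3, P4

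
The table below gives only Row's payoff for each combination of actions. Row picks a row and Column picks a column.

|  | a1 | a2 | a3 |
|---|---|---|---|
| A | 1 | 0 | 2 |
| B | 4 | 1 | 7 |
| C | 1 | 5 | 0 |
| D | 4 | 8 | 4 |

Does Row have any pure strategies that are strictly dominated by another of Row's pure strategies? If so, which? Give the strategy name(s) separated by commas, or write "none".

A, C

B strictly dominates A — a1: 4>1, a2: 1>0, a3: 7>2.
Nothing dominates B: A at a1 (4>1); C at a1 (4>1); D at a1 (4=4).
C is strictly dominated by D (a1: 4>1, a2: 8>5, a3: 4>0).
Nothing dominates D: A at a1 (4>1); B at a1 (4=4); C at a1 (4>1).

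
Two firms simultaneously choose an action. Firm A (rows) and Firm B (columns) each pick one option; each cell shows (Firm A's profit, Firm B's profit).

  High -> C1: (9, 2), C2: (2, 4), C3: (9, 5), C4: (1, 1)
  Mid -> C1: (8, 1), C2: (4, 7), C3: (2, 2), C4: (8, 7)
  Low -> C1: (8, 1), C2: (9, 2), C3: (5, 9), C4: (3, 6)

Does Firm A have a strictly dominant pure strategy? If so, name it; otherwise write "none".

none

High fails to dominate Mid at C2 (2<4).
Mid fails to dominate High at C1 (8<9).
Low fails to dominate High at C1 (8<9).
No single strategy dominates all the others.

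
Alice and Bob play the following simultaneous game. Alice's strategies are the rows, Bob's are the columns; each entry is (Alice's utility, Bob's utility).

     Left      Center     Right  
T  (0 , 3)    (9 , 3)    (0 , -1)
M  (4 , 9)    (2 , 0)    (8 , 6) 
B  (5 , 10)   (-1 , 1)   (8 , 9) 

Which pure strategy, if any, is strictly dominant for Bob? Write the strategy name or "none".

Left fails to dominate Center at T (3=3).
Center fails to dominate Left at T (3=3).
Right fails to dominate Left at T (-1<3).
No single strategy dominates all the others.

none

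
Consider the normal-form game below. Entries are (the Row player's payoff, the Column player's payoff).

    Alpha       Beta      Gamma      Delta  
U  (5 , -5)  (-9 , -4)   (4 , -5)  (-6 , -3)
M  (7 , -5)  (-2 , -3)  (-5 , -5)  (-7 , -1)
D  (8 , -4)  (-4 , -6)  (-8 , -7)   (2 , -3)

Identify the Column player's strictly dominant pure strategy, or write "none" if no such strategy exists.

Delta vs Alpha: U: -3>-5, M: -1>-5, D: -3>-4.
Delta vs Beta: U: -3>-4, M: -1>-3, D: -3>-6.
Delta vs Gamma: U: -3>-5, M: -1>-5, D: -3>-7.
Delta strictly beats every other strategy against every opponent action, so it is strictly dominant.

Delta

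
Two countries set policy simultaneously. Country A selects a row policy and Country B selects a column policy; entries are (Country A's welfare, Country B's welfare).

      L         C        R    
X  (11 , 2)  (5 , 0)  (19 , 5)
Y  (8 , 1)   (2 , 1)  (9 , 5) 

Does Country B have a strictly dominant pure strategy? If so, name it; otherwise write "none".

R vs L: X: 5>2, Y: 5>1.
R vs C: X: 5>0, Y: 5>1.
R strictly beats every other strategy against every opponent action, so it is strictly dominant.

R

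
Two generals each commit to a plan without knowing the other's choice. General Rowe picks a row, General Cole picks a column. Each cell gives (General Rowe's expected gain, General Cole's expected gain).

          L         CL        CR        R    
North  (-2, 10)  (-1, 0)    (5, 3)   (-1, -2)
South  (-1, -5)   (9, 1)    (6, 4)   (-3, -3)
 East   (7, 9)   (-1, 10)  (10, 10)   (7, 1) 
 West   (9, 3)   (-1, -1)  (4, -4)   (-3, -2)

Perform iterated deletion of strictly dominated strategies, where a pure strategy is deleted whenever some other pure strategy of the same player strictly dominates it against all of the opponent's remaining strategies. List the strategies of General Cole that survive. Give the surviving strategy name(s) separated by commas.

L, CL, CR

Column R is eliminated: CL beats it against every remaining row (North: 0>-2, South: 1>-3, East: 10>1, West: -1>-2).
Row North is eliminated: South beats it against every remaining column (L: -1>-2, CL: 9>-1, CR: 6>5).
Among the remaining strategies, none is strictly dominated by another pure strategy of the same player, so the elimination stops.
Surviving strategies — General Rowe: {South, East, West}; General Cole: {L, CL, CR}.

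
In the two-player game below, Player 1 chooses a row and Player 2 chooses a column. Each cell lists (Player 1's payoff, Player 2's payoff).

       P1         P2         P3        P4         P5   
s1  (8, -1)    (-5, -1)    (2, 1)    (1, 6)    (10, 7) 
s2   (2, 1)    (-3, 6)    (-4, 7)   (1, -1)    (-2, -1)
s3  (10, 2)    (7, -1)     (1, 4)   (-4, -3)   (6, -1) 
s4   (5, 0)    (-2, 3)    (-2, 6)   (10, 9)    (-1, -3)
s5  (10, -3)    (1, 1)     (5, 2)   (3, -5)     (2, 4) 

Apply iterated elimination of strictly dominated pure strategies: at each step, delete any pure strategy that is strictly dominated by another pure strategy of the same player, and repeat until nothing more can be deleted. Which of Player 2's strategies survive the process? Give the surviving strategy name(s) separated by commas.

P3, P4, P5

Row s2 is eliminated: s4 beats it against every remaining column (P1: 5>2, P2: -2>-3, P3: -2>-4, P4: 10>1, P5: -1>-2).
Player 2's strategy P1 is strictly dominated by P3 (s1: 1>-1, s3: 4>2, s4: 6>0, s5: 2>-3) and is removed.
Column P2 is eliminated: P3 beats it against every remaining row (s1: 1>-1, s3: 4>-1, s4: 6>3, s5: 2>1).
Row s3 is eliminated: s1 beats it against every remaining column (P3: 2>1, P4: 1>-4, P5: 10>6).
Among the remaining strategies, none is strictly dominated by another pure strategy of the same player, so the elimination stops.
Surviving strategies — Player 1: {s1, s4, s5}; Player 2: {P3, P4, P5}.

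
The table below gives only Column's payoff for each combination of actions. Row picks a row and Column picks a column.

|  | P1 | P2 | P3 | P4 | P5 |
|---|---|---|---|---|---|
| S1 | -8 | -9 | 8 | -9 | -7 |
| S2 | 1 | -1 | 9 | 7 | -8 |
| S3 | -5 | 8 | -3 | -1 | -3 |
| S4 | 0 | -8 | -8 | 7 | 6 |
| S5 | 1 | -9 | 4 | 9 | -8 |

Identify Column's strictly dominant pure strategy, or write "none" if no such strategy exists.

none

P1 fails to dominate P2 at S3 (-5<8).
P2 fails to dominate P1 at S1 (-9<-8).
P3 fails to dominate P1 at S4 (-8<0).
P4 fails to dominate P1 at S1 (-9<-8).
P5 fails to dominate P1 at S2 (-8<1).
No single strategy dominates all the others.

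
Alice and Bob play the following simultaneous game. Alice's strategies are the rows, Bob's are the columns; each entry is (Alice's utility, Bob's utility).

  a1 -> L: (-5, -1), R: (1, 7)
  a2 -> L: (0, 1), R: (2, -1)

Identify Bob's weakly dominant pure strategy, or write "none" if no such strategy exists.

none

L fails to dominate R at a1 (-1<7).
R fails to dominate L at a2 (-1<1).
No single strategy dominates all the others.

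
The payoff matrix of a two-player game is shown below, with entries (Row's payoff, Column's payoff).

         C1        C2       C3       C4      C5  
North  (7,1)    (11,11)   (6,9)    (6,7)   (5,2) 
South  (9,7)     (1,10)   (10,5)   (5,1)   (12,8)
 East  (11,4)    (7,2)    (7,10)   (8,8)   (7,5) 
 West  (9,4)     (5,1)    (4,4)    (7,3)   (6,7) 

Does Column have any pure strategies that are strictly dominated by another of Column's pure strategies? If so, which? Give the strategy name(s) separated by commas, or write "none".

C1, C4

C1 is strictly dominated by C5 (North: 2>1, South: 8>7, East: 5>4, West: 7>4).
C2: no other strategy beats it everywhere (C1 at North (11>1); C3 at North (11>9); C4 at North (11>7); C5 at North (11>2)).
C3 is not dominated — it holds its own against C1 at North (9>1); C2 at East (10>2); C4 at North (9>7); C5 at North (9>2).
C3 strictly dominates C4 — North: 9>7, South: 5>1, East: 10>8, West: 4>3.
C5: no other strategy beats it everywhere (C1 at North (2>1); C2 at East (5>2); C3 at South (8>5); C4 at South (8>1)).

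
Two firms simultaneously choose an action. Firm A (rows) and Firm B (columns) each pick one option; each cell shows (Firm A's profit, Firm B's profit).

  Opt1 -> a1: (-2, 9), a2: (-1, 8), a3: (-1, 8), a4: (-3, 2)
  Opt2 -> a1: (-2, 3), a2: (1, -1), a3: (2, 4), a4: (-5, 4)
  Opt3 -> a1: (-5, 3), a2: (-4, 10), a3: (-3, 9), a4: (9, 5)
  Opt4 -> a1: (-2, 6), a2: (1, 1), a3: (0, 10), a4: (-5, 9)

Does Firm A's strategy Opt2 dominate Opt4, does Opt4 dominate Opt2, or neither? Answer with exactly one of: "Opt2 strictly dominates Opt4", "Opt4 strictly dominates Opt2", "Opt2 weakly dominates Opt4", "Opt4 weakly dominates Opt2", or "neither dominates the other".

Opt2 weakly dominates Opt4

Opt2's payoffs vs Opt4's, by Firm B's action — a1: -2=-2, a2: 1=1, a3: 2>0, a4: -5=-5.
Opt2 is at least as good everywhere and strictly better somewhere (tied only at a1, a2, a4), so Opt2 weakly but not strictly dominates Opt4.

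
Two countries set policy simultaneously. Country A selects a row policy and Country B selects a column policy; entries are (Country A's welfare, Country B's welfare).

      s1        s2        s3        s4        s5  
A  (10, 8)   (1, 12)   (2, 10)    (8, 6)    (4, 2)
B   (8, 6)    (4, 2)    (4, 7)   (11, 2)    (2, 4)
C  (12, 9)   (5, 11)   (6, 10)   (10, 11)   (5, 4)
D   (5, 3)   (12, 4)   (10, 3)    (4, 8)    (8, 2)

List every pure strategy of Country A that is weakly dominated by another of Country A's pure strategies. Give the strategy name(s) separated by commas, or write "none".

A: dominated, since C does at least as well everywhere (s1: 12>10, s2: 5>1, s3: 6>2, s4: 10>8, s5: 5>4).
Nothing dominates B: A at s2 (4>1); C at s4 (11>10); D at s1 (8>5).
Nothing dominates C: A at s1 (12>10); B at s1 (12>8); D at s1 (12>5).
D: no other strategy beats it everywhere (A at s2 (12>1); B at s2 (12>4); C at s2 (12>5)).

A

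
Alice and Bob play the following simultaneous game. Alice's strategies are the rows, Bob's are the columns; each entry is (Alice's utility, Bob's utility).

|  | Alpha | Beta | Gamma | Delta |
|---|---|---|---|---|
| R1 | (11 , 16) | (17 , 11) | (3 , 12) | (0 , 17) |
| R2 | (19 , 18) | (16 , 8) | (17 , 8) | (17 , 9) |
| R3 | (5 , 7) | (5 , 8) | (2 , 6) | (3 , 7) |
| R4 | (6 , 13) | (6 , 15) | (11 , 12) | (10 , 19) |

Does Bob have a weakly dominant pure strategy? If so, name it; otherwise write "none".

none

Alpha fails to dominate Beta at R3 (7<8).
Beta fails to dominate Alpha at R1 (11<16).
Gamma fails to dominate Alpha at R1 (12<16).
Delta fails to dominate Alpha at R2 (9<18).
No single strategy dominates all the others.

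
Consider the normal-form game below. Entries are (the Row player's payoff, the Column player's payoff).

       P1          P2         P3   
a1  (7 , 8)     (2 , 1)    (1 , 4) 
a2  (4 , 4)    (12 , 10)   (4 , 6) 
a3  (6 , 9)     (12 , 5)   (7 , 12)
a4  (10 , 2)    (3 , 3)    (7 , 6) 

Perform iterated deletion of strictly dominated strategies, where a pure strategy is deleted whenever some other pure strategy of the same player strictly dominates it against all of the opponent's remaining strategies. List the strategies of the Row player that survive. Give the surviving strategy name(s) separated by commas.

For the Row player, a4 strictly dominates a1 on the remaining columns (P1: 10>7, P2: 3>2, P3: 7>1); eliminate a1.
Column P1 is eliminated: P3 beats it against every remaining row (a2: 6>4, a3: 12>9, a4: 6>2).
Among the remaining strategies, none is strictly dominated by another pure strategy of the same player, so the elimination stops.
Surviving strategies — the Row player: {a2, a3, a4}; the Column player: {P2, P3}.

a2, a3, a4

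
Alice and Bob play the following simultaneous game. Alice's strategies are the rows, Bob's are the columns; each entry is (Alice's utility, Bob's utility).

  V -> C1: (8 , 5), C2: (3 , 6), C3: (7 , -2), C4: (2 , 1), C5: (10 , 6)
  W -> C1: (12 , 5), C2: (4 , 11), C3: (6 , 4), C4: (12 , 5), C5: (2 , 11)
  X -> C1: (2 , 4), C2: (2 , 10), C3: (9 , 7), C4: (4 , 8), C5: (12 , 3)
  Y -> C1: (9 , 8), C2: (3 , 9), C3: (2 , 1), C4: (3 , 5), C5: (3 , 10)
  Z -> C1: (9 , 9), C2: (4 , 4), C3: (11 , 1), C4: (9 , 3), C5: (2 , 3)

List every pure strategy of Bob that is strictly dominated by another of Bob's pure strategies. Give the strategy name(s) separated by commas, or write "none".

C3, C4

Nothing dominates C1: C2 at Z (9>4); C3 at V (5>-2); C4 at V (5>1); C5 at X (4>3).
Nothing dominates C2: C1 at V (6>5); C3 at V (6>-2); C4 at V (6>1); C5 at V (6=6).
C3 is strictly dominated by C2 (V: 6>-2, W: 11>4, X: 10>7, Y: 9>1, Z: 4>1).
C4: dominated, since C2 does at least as well everywhere (V: 6>1, W: 11>5, X: 10>8, Y: 9>5, Z: 4>3).
Nothing dominates C5: C1 at V (6>5); C2 at V (6=6); C3 at V (6>-2); C4 at V (6>1).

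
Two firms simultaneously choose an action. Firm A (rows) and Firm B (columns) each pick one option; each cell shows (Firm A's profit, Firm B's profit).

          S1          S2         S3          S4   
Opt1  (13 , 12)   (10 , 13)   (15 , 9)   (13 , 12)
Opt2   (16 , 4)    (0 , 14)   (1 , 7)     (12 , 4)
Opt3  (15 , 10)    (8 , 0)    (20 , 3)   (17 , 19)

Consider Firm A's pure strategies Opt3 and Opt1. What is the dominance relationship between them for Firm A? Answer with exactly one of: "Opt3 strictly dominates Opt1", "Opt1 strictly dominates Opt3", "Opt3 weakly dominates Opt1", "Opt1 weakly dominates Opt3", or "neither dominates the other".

neither dominates the other

Compare Opt3 to Opt1 across each choice by Firm B: S1: 15>13, S2: 8<10, S3: 20>15, S4: 17>13.
Opt3 does better at S1, S3, S4 but worse at S2; neither strategy dominates the other.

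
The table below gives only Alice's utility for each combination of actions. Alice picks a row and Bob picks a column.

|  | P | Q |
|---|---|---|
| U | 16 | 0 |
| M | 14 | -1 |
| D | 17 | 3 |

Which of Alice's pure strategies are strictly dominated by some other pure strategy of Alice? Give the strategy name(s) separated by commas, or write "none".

U is strictly dominated by D (P: 17>16, Q: 3>0).
M: dominated, since U does at least as well everywhere (P: 16>14, Q: 0>-1).
Nothing dominates D: U at P (17>16); M at P (17>14).

U, M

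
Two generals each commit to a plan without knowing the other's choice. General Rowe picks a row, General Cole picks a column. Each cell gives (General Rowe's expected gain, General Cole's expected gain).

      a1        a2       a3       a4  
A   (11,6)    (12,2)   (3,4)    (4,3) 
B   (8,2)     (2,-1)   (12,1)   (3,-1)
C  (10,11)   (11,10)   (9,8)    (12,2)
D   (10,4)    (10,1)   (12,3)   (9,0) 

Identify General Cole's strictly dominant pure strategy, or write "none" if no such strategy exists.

a1

a1 vs a2: A: 6>2, B: 2>-1, C: 11>10, D: 4>1.
a1 vs a3: A: 6>4, B: 2>1, C: 11>8, D: 4>3.
a1 vs a4: A: 6>3, B: 2>-1, C: 11>2, D: 4>0.
a1 strictly beats every other strategy against every opponent action, so it is strictly dominant.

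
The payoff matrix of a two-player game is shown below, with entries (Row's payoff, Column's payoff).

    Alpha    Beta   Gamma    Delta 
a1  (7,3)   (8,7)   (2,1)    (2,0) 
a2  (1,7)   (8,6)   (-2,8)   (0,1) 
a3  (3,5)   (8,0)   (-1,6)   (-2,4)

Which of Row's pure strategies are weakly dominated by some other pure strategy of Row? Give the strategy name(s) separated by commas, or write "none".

a1: no other strategy beats it everywhere (a2 at Alpha (7>1); a3 at Alpha (7>3)).
a2: dominated, since a1 does at least as well everywhere (Alpha: 7>1, Beta: 8=8, Gamma: 2>-2, Delta: 2>0).
a3: dominated, since a1 does at least as well everywhere (Alpha: 7>3, Beta: 8=8, Gamma: 2>-1, Delta: 2>-2).

a2, a3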